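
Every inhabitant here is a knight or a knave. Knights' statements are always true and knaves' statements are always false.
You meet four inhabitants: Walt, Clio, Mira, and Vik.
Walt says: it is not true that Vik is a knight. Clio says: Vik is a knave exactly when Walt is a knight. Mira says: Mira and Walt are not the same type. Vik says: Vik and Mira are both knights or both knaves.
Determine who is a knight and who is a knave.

Knights: Clio, Mira, and Vik. Knaves: Walt.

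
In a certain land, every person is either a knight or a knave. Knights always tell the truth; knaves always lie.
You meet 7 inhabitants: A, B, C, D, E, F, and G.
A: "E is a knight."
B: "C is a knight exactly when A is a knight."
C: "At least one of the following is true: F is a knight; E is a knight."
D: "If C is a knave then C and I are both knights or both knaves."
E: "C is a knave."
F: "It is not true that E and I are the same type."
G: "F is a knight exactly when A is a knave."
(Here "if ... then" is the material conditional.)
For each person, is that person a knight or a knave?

Knights: C, D, F, and G. Knaves: A, B, and E.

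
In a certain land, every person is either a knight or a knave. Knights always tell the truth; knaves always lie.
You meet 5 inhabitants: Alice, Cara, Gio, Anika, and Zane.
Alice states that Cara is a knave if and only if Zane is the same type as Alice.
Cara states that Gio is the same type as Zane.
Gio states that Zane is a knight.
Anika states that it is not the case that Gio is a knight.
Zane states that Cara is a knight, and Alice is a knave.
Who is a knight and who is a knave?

Suppose Alice is a knave. Then Alice's statement "Cara is a knave if and only if Zane is the same type as Alice" would have to be false. Checking the 16 ways to assign the others, none is consistent with every speaker.
(For instance, with Cara=knight, Gio=knave, Anika=knight, Zane=knave, Zane's claim "Cara is a knight, and Alice is a knave" comes out true where it would need to be false.)
So Alice must be a knight, making "Cara is a knave if and only if Zane is the same type as Alice" true. Taking Alice=knight, Cara=knight, Gio=knave, Anika=knight, Zane=knave, each remaining statement checks out:
  Cara (knight): "Gio is the same type as Zane" — true. ✓
  Gio (knave): "Zane is a knight" — false. ✓
  Anika (knight): "it is not the case that Gio is a knight" — true. ✓
  Zane (knave): "Cara is a knight, and Alice is a knave" — false. ✓
This is the unique consistent assignment.

Alice is a knight, Cara is a knight, Gio is a knave, Anika is a knight, and Zane is a knave.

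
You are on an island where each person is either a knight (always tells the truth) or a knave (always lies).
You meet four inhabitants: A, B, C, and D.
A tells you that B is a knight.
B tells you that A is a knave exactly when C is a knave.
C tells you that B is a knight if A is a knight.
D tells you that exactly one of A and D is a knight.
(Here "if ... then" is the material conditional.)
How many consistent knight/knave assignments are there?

2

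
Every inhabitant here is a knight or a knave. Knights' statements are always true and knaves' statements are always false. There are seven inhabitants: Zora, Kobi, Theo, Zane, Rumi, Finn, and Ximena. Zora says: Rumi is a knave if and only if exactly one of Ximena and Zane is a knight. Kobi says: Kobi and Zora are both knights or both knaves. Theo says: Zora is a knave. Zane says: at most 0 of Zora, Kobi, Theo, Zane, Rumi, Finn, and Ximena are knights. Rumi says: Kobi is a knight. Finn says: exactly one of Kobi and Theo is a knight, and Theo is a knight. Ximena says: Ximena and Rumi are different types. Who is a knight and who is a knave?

Knights: Zora and Ximena. Knaves: Kobi, Theo, Zane, Rumi, and Finn.

Zora is a knight; "Rumi is a knave if and only if exactly one of Ximena and Zane is a knight" is True, as required.
Kobi (knave): "Kobi and Zora are both knights or both knaves" — False. ✓
Theo is a knave; "Zora is a knave" is False, as required.
As a knave, Zane's statement "at most 0 of Zora, Kobi, Theo, Zane, Rumi, Finn, and Ximena are knights" should be False; it is.
Since Rumi is a knave, "Kobi is a knight" needs to be False, which holds.
Since Finn is a knave, "exactly one of Kobi and Theo is a knight, and Theo is a knight" needs to be False, which holds.
Ximena is a knight; "Ximena and Rumi are different types" is True, as required.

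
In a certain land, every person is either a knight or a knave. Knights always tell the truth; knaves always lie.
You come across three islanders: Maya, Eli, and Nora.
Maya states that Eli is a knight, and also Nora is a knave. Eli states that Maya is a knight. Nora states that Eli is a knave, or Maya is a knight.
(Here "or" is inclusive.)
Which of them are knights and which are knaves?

Maya is a knave, Eli is a knave, and Nora is a knight.

Maya is a knave; "Eli is a knight, and also Nora is a knave" is False, as required.
Eli is a knave, and the claim "Maya is a knight" is indeed False.
Nora is a knight; "Eli is a knave, or Maya is a knight" is True, as required.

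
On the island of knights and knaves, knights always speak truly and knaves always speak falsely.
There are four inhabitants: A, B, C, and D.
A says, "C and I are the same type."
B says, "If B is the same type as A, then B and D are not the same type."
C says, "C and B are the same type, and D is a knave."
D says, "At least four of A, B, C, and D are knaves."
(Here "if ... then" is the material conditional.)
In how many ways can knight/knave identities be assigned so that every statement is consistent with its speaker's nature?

2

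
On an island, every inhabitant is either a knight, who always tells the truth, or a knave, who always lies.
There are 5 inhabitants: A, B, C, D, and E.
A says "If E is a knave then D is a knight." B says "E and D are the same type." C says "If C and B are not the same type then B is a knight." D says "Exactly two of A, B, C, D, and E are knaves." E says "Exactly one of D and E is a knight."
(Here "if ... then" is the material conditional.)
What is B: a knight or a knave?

B is a knight.

Consistent assignments: {A=knave, B=knight, C=knight, D=knave, E=knave}
In every consistent assignment, B is a knight.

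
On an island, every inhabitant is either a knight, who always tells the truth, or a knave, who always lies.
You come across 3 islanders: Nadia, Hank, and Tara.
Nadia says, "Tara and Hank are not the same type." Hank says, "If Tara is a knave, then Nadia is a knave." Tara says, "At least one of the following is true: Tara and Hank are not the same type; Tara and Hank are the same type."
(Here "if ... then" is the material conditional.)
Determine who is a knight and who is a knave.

Nadia is a knave, Hank is a knight, and Tara is a knight.

Suppose Nadia is a knight. Then Nadia's statement "Tara and Hank are not the same type" would have to be true. Checking the 4 ways to assign the others, none is consistent with every speaker.
(For instance, with Hank=knight, Tara=knight, Nadia's claim "Tara and Hank are not the same type" comes out false where it would need to be true.)
So Nadia must be a knave, making "Tara and Hank are not the same type" false. Taking Nadia=knave, Hank=knight, Tara=knight, each remaining statement checks out:
  Hank (knight): "if Tara is a knave, then Nadia is a knave" — true. ✓
  Tara (knight): "at least one of the following is true: Tara and Hank are not the same type; Tara and Hank are the same type" — true. ✓
This is the unique consistent assignment.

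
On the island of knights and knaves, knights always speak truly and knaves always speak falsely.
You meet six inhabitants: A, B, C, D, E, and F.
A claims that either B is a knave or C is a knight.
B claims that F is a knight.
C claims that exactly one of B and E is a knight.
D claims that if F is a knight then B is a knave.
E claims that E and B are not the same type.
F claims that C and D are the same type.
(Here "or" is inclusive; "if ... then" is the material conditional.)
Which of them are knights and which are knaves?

A is a knight, B is a knave, C is a knave, D is a knight, E is a knave, and F is a knave.

A is a knight, so "either B is a knave or C is a knight" must be true — and it is.
As a knave, B's statement "F is a knight" should be false; it is.
As a knave, C's statement "exactly one of B and E is a knight" should be false; it is.
D is a knight; "if F is a knight then B is a knave" is true, as required.
As a knave, E's statement "E and B are not the same type" should be false; it is.
Since F is a knave, "C and D are the same type" needs to be false, which holds.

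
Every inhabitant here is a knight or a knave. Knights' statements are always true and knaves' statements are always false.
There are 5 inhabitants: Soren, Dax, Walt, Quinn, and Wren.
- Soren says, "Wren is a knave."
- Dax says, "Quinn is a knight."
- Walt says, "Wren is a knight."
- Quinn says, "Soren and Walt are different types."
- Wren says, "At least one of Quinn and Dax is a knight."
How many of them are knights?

4

The unique consistent assignment is Soren=knave, Dax=knight, Walt=knight, Quinn=knight, Wren=knight.
That has 4 knights.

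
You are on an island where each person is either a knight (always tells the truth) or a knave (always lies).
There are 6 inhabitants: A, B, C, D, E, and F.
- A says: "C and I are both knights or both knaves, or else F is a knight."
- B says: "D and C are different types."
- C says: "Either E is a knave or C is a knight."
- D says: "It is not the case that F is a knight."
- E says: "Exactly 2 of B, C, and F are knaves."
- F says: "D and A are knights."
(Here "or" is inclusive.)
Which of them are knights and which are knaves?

Since A is a knave, "C and I are both knights or both knaves, or else F is a knight" needs to be false, which holds.
B is a knave, and the claim "D and C are different types" is indeed false.
C is a knight, and the claim "either E is a knave or C is a knight" is indeed True.
As a knight, D's statement "it is not the case that F is a knight" should be True; it is.
E (knight): "exactly 2 of B, C, and F are knaves" — True. ✓
As a knave, F's statement "D and A are knights" should be false; it is.

A is a knave, B is a knave, C is a knight, D is a knight, E is a knight, and F is a knave.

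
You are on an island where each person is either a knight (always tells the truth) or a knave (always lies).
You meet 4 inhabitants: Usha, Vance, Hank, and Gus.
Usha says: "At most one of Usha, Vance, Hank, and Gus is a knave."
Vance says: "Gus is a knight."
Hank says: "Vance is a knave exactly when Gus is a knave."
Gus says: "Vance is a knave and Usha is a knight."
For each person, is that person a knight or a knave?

Usha is a knave, Vance is a knave, Hank is a knight, and Gus is a knave.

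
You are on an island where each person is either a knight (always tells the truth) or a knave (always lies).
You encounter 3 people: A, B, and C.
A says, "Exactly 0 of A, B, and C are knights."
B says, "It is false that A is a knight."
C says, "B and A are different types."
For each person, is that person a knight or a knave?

A is a knave, B is a knight, and C is a knight.

A is a knave, so "exactly 0 of A, B, and C are knights" must be false — and it is.
B is a knight, and the claim "it is false that A is a knight" is indeed True.
As a knight, C's statement "B and A are different types" should be True; it is.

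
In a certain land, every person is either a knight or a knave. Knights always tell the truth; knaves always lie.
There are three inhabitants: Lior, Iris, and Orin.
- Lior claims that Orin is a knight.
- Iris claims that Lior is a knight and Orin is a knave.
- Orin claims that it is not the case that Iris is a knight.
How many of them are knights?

The unique consistent assignment is Lior=knight, Iris=knave, Orin=knight.
That has 2 knights.

2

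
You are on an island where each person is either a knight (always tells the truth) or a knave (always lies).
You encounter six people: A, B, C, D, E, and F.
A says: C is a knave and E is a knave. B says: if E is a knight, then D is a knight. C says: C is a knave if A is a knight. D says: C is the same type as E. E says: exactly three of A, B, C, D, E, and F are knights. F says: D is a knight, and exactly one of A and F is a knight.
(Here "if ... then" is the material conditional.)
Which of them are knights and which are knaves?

A is a knave, and the claim "C is a knave and E is a knave" is indeed False.
B is a knight, so "if E is a knight, then D is a knight" must be true — and it is.
C (knight): "C is a knave if A is a knight" — true. ✓
D is a knave, so "C is the same type as E" must be False — and it is.
E (knave): "exactly three of A, B, C, D, E, and F are knights" — False. ✓
F is a knave, so "D is a knight, and exactly one of A and F is a knight" must be False — and it is.

A is a knave, B is a knight, C is a knight, D is a knave, E is a knave, and F is a knave.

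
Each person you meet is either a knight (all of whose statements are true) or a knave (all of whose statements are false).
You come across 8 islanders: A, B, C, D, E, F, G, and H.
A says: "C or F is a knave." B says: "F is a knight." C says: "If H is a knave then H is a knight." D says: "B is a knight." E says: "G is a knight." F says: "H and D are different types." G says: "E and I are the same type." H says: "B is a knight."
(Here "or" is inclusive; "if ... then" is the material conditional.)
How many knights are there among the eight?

3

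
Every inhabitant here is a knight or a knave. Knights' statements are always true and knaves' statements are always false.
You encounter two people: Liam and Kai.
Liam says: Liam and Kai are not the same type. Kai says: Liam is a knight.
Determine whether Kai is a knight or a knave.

Kai is a knave.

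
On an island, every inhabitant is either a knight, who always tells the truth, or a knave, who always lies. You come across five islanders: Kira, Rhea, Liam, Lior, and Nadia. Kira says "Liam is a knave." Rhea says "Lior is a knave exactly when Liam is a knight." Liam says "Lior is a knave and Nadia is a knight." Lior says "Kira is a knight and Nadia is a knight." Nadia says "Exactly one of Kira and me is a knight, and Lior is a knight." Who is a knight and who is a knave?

Suppose Kira is a knave. Then Kira's statement "Liam is a knave" would have to be false. Checking the 16 ways to assign the others, none is consistent with every speaker.
(For instance, with Rhea=knave, Liam=knave, Lior=knave, Nadia=knave, Kira's claim "Liam is a knave" comes out true where it would need to be false.)
So Kira must be a knight, making "Liam is a knave" true. Taking Kira=knight, Rhea=knave, Liam=knave, Lior=knave, Nadia=knave, each remaining statement checks out:
  Rhea (knave): "Lior is a knave exactly when Liam is a knight" — false. ✓
  Liam (knave): "Lior is a knave and Nadia is a knight" — false. ✓
  Lior (knave): "Kira is a knight and Nadia is a knight" — false. ✓
  Nadia (knave): "exactly one of Kira and me is a knight, and Lior is a knight" — false. ✓
This is the unique consistent assignment.

Knights: Kira. Knaves: Rhea, Liam, Lior, and Nadia.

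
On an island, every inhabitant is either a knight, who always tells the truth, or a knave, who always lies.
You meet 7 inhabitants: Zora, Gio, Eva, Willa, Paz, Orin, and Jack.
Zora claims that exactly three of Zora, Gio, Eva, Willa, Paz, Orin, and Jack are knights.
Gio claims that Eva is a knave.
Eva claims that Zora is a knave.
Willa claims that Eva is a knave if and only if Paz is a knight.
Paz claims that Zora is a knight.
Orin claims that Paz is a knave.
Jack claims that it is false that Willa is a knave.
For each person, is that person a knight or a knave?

Zora (knave): "exactly three of Zora, Gio, Eva, Willa, Paz, Orin, and Jack are knights" — false. ✓
Gio (knave): "Eva is a knave" — false. ✓
As a knight, Eva's statement "Zora is a knave" should be true; it is.
As a knight, Willa's statement "Eva is a knave if and only if Paz is a knight" should be true; it is.
Paz is a knave, so "Zora is a knight" must be false — and it is.
Orin (knight): "Paz is a knave" — true. ✓
As a knight, Jack's statement "it is false that Willa is a knave" should be true; it is.

Zora is a knave, Gio is a knave, Eva is a knight, Willa is a knight, Paz is a knave, Orin is a knight, and Jack is a knight.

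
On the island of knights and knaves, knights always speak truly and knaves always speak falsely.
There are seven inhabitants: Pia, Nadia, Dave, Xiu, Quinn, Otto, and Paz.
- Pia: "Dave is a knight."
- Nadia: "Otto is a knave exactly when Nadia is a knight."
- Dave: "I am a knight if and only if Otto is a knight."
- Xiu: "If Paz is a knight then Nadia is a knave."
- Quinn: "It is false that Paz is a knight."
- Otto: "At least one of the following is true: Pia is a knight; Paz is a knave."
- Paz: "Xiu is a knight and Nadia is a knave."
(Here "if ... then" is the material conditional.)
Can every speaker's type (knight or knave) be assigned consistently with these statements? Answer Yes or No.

No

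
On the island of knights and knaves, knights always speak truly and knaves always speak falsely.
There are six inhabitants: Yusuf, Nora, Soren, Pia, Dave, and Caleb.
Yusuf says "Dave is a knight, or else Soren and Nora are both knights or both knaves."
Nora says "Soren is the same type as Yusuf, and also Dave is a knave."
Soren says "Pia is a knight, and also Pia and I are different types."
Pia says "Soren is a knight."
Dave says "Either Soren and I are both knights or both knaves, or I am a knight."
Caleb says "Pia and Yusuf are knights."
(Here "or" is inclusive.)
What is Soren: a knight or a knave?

Consistent assignments: {Yusuf=knight, Nora=knave, Soren=knave, Pia=knave, Dave=knight, Caleb=knave}
In every consistent assignment, Soren is a knave.

Soren is a knave.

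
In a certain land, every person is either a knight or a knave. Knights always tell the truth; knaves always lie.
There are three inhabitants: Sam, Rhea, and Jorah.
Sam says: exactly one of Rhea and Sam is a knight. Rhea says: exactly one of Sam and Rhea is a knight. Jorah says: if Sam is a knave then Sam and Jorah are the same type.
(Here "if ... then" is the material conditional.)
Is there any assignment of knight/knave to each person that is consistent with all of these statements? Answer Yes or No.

No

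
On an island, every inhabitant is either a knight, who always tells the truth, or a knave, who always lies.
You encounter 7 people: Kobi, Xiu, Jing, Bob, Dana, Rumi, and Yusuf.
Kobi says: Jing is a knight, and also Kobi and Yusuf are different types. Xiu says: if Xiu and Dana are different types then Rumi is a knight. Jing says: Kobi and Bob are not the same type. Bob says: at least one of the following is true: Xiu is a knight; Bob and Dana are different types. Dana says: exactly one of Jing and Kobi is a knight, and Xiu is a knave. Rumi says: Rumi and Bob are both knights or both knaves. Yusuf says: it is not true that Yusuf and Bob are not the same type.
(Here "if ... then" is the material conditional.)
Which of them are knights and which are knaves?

Kobi is a knave, Xiu is a knight, Jing is a knight, Bob is a knight, Dana is a knave, Rumi is a knight, and Yusuf is a knave.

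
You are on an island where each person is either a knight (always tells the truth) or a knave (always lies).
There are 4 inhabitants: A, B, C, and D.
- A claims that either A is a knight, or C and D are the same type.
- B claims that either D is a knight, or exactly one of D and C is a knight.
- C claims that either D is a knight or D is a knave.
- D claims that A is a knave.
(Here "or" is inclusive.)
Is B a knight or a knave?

B is a knight.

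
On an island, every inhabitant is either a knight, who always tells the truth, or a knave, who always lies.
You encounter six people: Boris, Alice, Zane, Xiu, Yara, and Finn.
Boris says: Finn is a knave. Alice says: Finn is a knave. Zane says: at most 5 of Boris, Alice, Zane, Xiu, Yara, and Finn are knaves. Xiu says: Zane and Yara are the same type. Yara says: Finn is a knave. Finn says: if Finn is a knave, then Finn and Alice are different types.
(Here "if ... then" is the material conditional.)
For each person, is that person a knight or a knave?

Boris is a knave, Alice is a knave, Zane is a knight, Xiu is a knave, Yara is a knave, and Finn is a knight.

Boris is a knave, so "Finn is a knave" must be False — and it is.
Alice is a knave; "Finn is a knave" is False, as required.
Zane is a knight, and the claim "at most 5 of Boris, Alice, Zane, Xiu, Yara, and Finn are knaves" is indeed True.
Xiu is a knave, and the claim "Zane and Yara are the same type" is indeed False.
Yara is a knave, and the claim "Finn is a knave" is indeed False.
Finn is a knight, and the claim "if Finn is a knave, then Finn and Alice are different types" is indeed True.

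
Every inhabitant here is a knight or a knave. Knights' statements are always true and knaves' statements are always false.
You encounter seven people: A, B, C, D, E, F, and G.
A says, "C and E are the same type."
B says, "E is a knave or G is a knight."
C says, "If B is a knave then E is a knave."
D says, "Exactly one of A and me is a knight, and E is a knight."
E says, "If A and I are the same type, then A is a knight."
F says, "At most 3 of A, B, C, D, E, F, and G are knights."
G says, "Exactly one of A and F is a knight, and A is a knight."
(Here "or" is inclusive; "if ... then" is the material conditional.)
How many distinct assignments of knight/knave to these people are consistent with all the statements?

3

Consistent assignments:
  A=knave, B=knight, C=knight, D=knave, E=knave, F=knight, G=knave
  A=knave, B=knave, C=knave, D=knight, E=knight, F=knight, G=knave
  A=knave, B=knave, C=knave, D=knave, E=knight, F=knight, G=knave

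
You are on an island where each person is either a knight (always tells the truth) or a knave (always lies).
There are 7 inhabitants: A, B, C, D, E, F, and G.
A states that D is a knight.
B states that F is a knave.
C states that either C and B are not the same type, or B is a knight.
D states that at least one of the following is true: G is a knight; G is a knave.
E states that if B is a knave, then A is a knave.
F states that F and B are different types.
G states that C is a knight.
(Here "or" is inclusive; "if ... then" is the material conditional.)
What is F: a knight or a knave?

F is a knight.

Consistent assignments: {A=knight, B=knave, C=knight, D=knight, E=knave, F=knight, G=knight}; {A=knight, B=knave, C=knave, D=knight, E=knave, F=knight, G=knave}
In every consistent assignment, F is a knight.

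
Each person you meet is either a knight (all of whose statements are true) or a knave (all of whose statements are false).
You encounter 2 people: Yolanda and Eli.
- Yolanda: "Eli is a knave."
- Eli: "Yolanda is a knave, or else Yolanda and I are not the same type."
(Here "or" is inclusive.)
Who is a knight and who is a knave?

As a knave, Yolanda's statement "Eli is a knave" should be False; it is.
Eli is a knight; "Yolanda is a knave, or else Yolanda and I are not the same type" is True, as required.

Knights: Eli. Knaves: Yolanda.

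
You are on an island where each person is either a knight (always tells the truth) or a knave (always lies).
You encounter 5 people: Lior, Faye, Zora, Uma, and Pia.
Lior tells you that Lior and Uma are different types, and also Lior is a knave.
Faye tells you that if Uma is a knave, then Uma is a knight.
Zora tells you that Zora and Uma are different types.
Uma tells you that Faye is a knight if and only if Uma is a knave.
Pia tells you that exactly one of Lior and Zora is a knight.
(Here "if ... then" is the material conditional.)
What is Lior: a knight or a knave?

Consistent assignments: {Lior=knave, Faye=knave, Zora=knight, Uma=knave, Pia=knight}; {Lior=knave, Faye=knave, Zora=knave, Uma=knave, Pia=knave}
In every consistent assignment, Lior is a knave.

Lior is a knave.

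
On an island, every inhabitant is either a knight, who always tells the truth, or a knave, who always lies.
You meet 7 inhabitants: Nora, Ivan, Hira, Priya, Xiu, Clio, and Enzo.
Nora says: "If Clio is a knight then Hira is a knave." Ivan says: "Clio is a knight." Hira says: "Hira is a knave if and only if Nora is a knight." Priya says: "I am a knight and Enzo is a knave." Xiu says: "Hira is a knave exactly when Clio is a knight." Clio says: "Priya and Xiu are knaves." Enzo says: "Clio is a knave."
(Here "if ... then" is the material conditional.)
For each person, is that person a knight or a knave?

Knights: Ivan, Hira, and Clio. Knaves: Nora, Priya, Xiu, and Enzo.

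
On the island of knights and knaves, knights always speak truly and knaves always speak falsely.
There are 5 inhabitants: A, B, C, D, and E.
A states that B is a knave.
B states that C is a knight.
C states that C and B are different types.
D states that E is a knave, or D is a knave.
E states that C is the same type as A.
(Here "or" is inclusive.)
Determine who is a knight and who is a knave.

A is a knight, B is a knave, C is a knave, D is a knight, and E is a knave.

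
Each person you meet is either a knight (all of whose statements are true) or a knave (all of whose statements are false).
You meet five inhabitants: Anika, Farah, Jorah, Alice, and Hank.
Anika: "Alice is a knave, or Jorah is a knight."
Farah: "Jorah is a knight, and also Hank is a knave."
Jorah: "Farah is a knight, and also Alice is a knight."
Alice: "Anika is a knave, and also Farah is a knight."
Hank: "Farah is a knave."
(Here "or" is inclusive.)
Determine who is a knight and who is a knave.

Knights: Anika and Hank. Knaves: Farah, Jorah, and Alice.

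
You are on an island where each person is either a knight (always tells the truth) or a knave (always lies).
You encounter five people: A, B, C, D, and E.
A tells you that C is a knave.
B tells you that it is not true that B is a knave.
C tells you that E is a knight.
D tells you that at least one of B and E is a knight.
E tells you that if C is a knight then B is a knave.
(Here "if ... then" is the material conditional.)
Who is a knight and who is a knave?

A is a knave, B is a knave, C is a knight, D is a knight, and E is a knight.

A is a knave, and the claim "C is a knave" is indeed false.
B is a knave, so "it is not true that B is a knave" must be false — and it is.
C is a knight; "E is a knight" is true, as required.
D is a knight, so "at least one of B and E is a knight" must be true — and it is.
E is a knight; "if C is a knight then B is a knave" is true, as required.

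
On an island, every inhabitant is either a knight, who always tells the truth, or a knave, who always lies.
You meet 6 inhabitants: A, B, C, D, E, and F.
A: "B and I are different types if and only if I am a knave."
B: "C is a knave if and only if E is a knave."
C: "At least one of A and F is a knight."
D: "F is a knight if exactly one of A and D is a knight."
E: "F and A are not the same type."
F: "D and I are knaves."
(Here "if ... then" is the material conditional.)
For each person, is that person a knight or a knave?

A is a knight, B is a knight, C is a knight, D is a knight, E is a knight, and F is a knave.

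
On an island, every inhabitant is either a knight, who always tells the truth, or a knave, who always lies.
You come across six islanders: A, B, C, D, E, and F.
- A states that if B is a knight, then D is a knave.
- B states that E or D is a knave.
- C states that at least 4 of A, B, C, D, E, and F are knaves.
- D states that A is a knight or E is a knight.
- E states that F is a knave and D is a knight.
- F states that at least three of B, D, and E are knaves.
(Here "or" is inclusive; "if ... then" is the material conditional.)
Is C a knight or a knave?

C is a knave.

Consistent assignments: {A=knight, B=knave, C=knave, D=knight, E=knight, F=knave}
In every consistent assignment, C is a knave.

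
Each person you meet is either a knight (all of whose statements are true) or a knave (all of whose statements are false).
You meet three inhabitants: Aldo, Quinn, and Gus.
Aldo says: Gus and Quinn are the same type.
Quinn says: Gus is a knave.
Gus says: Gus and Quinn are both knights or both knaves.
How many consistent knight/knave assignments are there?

Consistent assignments:
  Aldo=knave, Quinn=knight, Gus=knave

1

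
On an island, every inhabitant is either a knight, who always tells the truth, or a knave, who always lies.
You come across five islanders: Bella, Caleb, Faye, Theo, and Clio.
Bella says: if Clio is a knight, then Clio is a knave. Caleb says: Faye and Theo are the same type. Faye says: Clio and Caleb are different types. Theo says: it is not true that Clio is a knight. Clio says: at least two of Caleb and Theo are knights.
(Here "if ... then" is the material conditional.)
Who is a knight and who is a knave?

Knights: Bella and Theo. Knaves: Caleb, Faye, and Clio.

Suppose Bella is a knave. Then Bella's statement "if Clio is a knight, then Clio is a knave" would have to be false. Checking the 16 ways to assign the others, none is consistent with every speaker.
(For instance, with Caleb=knave, Faye=knave, Theo=knight, Clio=knave, Bella's claim "if Clio is a knight, then Clio is a knave" comes out true where it would need to be false.)
So Bella must be a knight, making "if Clio is a knight, then Clio is a knave" true. Taking Bella=knight, Caleb=knave, Faye=knave, Theo=knight, Clio=knave, each remaining statement checks out:
  Caleb (knave): "Faye and Theo are the same type" — false. ✓
  Faye (knave): "Clio and Caleb are different types" — false. ✓
  Theo (knight): "it is not true that Clio is a knight" — true. ✓
  Clio (knave): "at least two of Caleb and Theo are knights" — false. ✓
This is the unique consistent assignment.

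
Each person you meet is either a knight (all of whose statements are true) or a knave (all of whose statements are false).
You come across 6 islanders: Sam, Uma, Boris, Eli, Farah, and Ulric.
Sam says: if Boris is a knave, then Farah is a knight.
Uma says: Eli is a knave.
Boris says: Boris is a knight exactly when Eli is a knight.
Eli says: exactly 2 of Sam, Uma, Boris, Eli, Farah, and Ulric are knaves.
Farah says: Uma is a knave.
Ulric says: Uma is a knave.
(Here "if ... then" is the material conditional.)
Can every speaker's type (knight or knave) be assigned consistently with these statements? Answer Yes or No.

Yes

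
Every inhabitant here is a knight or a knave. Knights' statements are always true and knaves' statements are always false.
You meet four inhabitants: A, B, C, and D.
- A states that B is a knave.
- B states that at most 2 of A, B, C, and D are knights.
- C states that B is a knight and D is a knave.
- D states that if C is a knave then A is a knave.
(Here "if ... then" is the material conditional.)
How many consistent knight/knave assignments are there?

1

Consistent assignments:
  A=knave, B=knight, C=knave, D=knight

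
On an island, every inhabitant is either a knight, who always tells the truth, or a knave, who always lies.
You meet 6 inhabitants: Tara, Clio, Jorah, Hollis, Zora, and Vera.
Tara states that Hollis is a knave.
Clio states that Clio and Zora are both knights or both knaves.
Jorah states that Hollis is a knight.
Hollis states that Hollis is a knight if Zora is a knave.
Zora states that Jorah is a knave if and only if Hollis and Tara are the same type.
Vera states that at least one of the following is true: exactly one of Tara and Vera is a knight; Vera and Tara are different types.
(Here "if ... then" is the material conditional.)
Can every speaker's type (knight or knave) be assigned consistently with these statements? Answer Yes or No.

Yes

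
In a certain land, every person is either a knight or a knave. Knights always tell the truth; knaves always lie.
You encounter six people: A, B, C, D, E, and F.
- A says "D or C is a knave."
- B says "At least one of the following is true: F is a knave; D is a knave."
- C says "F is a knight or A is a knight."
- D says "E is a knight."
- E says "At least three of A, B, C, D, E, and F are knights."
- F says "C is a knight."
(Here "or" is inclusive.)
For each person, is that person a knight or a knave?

A is a knave, so "D or C is a knave" must be False — and it is.
Since B is a knave, "at least one of the following is true: F is a knave; D is a knave" needs to be False, which holds.
C is a knight; "F is a knight or A is a knight" is True, as required.
D is a knight, and the claim "E is a knight" is indeed True.
E is a knight; "at least three of A, B, C, D, E, and F are knights" is True, as required.
F is a knight, and the claim "C is a knight" is indeed True.

A is a knave, B is a knave, C is a knight, D is a knight, E is a knight, and F is a knight.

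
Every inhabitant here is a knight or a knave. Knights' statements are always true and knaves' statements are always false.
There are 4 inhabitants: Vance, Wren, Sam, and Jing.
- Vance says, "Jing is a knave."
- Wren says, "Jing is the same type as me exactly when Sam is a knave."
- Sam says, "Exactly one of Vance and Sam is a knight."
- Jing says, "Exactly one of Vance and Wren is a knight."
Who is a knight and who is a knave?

Vance is a knave, Wren is a knight, Sam is a knave, and Jing is a knight.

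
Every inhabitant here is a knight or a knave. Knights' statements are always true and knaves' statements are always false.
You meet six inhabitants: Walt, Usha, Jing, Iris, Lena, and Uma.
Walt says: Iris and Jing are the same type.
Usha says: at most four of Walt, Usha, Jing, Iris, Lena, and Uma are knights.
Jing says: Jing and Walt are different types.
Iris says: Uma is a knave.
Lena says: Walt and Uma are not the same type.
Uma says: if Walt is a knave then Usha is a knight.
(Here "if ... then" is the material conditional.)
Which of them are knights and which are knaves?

Walt is a knave, Usha is a knight, Jing is a knight, Iris is a knave, Lena is a knight, and Uma is a knight.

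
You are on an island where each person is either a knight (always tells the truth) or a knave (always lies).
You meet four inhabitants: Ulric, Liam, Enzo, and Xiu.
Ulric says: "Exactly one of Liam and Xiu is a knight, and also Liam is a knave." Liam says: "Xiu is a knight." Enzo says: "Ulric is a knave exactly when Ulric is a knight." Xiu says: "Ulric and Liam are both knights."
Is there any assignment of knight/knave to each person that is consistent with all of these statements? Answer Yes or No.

Yes

One consistent assignment: Ulric=knave, Liam=knave, Enzo=knave, Xiu=knave.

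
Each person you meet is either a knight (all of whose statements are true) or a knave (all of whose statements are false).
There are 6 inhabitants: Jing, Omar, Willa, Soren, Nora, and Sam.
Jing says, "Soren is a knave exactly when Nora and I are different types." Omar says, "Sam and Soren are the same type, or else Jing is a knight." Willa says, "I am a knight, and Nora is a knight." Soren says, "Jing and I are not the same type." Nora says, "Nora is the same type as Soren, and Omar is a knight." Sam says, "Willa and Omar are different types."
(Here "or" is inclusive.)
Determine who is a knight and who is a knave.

Knights: Omar, Soren, Nora, and Sam. Knaves: Jing and Willa.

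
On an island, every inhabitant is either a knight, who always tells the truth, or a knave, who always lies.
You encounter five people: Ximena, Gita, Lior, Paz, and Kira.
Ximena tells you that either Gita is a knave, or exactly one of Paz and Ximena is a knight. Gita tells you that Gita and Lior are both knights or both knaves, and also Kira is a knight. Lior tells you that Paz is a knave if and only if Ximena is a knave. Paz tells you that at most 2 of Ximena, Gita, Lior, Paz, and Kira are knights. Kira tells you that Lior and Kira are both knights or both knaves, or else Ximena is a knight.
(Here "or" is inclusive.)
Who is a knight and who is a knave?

Ximena (knave): "either Gita is a knave, or exactly one of Paz and Ximena is a knight" — False. ✓
Gita is a knight; "Gita and Lior are both knights or both knaves, and also Kira is a knight" is true, as required.
Lior is a knight; "Paz is a knave if and only if Ximena is a knave" is true, as required.
Paz (knave): "at most 2 of Ximena, Gita, Lior, Paz, and Kira are knights" — False. ✓
Kira is a knight, and the claim "Lior and Kira are both knights or both knaves, or else Ximena is a knight" is indeed true.

Knights: Gita, Lior, and Kira. Knaves: Ximena and Paz.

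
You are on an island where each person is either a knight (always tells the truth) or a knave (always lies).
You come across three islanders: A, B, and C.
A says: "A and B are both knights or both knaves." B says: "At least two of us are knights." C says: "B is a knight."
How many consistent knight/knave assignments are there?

2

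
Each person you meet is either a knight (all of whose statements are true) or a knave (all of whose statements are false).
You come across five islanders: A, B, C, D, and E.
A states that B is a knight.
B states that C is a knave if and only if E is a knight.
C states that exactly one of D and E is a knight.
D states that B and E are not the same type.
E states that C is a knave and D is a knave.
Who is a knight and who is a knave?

A is a knight, B is a knight, C is a knight, D is a knight, and E is a knave.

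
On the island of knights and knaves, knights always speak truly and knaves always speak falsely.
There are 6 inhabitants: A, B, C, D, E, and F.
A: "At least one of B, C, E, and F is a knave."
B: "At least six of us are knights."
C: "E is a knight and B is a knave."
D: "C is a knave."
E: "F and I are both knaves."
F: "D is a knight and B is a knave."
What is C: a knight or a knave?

C is a knave.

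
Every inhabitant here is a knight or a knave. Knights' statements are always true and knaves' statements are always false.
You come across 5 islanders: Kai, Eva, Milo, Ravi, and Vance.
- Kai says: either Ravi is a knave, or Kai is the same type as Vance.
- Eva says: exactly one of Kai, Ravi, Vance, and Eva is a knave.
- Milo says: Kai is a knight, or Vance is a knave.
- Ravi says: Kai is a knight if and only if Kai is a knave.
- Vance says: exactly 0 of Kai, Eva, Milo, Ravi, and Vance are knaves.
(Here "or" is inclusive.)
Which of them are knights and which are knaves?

Kai is a knight, Eva is a knave, Milo is a knight, Ravi is a knave, and Vance is a knave.

Kai (knight): "either Ravi is a knave, or Kai is the same type as Vance" — true. ✓
Eva (knave): "exactly one of Kai, Ravi, Vance, and Eva is a knave" — False. ✓
Milo is a knight, so "Kai is a knight, or Vance is a knave" must be true — and it is.
Ravi is a knave, so "Kai is a knight if and only if Kai is a knave" must be False — and it is.
Since Vance is a knave, "exactly 0 of Kai, Eva, Milo, Ravi, and Vance are knaves" needs to be False, which holds.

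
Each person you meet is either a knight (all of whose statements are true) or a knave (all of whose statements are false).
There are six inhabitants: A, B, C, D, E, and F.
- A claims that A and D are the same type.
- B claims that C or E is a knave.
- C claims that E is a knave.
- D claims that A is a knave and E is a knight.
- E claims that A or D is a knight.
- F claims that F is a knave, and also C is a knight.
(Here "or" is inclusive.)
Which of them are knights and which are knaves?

A is a knave; "A and D are the same type" is false, as required.
B is a knight; "C or E is a knave" is true, as required.
C is a knave, so "E is a knave" must be false — and it is.
As a knight, D's statement "A is a knave and E is a knight" should be true; it is.
E is a knight; "A or D is a knight" is true, as required.
Since F is a knave, "F is a knave, and also C is a knight" needs to be false, which holds.

A is a knave, B is a knight, C is a knave, D is a knight, E is a knight, and F is a knave.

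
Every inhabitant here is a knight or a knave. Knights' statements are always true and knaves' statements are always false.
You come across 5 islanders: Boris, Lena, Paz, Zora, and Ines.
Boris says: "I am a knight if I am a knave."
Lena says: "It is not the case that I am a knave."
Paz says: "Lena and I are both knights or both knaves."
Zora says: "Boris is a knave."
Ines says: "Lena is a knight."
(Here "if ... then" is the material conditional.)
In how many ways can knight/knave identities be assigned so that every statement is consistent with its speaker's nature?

Consistent assignments:
  Boris=knight, Lena=knight, Paz=knight, Zora=knave, Ines=knight
  Boris=knight, Lena=knight, Paz=knave, Zora=knave, Ines=knight
  Boris=knave, Lena=knight, Paz=knight, Zora=knight, Ines=knight
  Boris=knave, Lena=knight, Paz=knave, Zora=knight, Ines=knight

4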